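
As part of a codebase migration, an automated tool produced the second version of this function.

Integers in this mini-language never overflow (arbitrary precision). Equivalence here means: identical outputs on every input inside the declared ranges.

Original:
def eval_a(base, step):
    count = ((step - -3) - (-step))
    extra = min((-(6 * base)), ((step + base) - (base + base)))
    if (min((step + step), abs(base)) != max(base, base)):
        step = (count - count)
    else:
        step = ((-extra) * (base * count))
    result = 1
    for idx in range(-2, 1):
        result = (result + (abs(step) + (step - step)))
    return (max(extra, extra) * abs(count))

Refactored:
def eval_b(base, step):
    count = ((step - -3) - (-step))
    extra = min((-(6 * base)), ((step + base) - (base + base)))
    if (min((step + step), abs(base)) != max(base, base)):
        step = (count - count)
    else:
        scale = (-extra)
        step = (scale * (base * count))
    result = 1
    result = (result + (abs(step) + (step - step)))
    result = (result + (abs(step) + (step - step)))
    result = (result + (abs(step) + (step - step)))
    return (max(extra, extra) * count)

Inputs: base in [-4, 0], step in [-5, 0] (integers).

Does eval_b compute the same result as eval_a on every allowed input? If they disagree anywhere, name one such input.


Try base=-4, step=-5.
eval_a: count = -7; extra = -1; (min((step + step), abs(base)) != max(base, base)) -> true; step = 0; result = 1; [idx=-2]; result = 1; [idx=-1]; result = 1; [idx=0]; result = 1; return -7
eval_b: count = -7; extra = -1; (min((step + step), abs(base)) != max(base, base)) -> true; step = 0; result = 1; result = 1; result = 1; result = 1; return 7
-7 vs 7 — the two versions disagree here.
verdict: not equivalent; witness: base=-4, step=-5


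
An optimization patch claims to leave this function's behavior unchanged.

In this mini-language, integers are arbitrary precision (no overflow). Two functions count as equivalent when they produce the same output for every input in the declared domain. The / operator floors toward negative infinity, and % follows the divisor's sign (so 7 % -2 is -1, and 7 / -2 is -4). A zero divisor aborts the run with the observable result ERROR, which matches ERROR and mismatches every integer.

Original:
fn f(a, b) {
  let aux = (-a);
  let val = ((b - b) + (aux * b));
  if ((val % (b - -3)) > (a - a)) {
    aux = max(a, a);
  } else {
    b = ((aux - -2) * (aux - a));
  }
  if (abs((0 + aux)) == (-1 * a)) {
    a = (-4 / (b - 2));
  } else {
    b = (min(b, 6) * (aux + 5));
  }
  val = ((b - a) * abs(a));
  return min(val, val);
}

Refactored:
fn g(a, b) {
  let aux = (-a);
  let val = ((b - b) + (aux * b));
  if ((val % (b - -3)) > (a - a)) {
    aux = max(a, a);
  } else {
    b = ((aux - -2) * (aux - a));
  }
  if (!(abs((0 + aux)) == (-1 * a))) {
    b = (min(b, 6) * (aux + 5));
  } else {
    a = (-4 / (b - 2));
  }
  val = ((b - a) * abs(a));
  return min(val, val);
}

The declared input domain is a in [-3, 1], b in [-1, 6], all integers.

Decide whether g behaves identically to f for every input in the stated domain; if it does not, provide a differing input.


Equivalent — the differences include boolean connective usage differs, yet no declared input distinguishes the two.
Tracing a=-2, b=1: f: aux := 2 | val := 2 | ((val % (b - -3)) > (a - a)): true | aux := -2 | (abs((0 + aux)) == (-1 * a)): true | a := 4 | val := -12 | result -12 | g: aux := 2 | val := 2 | ((val % (b - -3)) > (a - a)): true | aux := -2 | (!(abs((0 + aux)) == (-1 * a))): false | a := 4 | val := -12 | result -12 — matching result -12.
An exhaustive pass over the 40 declared inputs shows identical outputs.
verdict: equivalent


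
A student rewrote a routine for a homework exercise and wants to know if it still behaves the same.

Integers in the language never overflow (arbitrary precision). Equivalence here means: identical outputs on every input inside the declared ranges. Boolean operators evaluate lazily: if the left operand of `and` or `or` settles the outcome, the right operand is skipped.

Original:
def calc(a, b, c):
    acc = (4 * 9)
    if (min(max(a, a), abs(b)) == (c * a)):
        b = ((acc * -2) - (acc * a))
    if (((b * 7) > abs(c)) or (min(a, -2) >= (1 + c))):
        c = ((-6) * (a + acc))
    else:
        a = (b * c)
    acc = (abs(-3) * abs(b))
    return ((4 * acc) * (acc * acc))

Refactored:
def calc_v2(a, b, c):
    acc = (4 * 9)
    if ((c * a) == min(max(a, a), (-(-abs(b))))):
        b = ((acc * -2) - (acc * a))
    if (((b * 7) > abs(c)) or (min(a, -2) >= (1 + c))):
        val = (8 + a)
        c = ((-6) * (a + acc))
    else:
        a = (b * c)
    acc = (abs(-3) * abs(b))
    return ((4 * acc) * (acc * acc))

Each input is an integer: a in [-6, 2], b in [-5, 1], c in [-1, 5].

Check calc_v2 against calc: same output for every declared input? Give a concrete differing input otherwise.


This is a faithful refactor — local variable names differ, and constant usage differs, and statement counts differ, and arithmetic usage differs, but the computed results match everywhere.
As a probe, take a=-5, b=-4, c=0: calc runs acc := 36 | (min(max(a, a), abs(b)) == (c * a)): false | (((b * 7) > abs(c)) or (min(a, -2) >= (1 + c))): false | a := 0 | acc := 12 | result 6912; calc_v2 runs acc := 36 | ((c * a) == min(max(a, a), (-(-abs(b))))): false | (((b * 7) > abs(c)) or (min(a, -2) >= (1 + c))): false | a := 0 | acc := 12 | result 6912; both end at 6912.
Sweeping the whole domain (441 inputs) finds no disagreement.
verdict: equivalent


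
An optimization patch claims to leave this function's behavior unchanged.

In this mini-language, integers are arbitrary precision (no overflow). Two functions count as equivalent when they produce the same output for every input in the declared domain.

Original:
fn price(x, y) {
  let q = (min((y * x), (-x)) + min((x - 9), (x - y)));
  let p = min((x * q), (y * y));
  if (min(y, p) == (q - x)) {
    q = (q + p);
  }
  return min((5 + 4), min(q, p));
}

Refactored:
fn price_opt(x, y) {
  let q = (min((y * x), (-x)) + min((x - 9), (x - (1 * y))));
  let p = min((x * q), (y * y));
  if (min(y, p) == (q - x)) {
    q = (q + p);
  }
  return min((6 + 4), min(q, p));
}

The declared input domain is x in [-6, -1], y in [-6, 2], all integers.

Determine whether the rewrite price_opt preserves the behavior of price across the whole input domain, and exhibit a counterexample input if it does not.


Not equivalent: x=-4, y=-5 separates them (9 vs 10).
price: q := -9 | p := 25 | (min(y, p) == (q - x)): true | q := 16 | result 9
price_opt: q := -9 | p := 25 | (min(y, p) == (q - x)): true | q := 16 | result 10
verdict: not equivalent; witness: x=-4, y=-5


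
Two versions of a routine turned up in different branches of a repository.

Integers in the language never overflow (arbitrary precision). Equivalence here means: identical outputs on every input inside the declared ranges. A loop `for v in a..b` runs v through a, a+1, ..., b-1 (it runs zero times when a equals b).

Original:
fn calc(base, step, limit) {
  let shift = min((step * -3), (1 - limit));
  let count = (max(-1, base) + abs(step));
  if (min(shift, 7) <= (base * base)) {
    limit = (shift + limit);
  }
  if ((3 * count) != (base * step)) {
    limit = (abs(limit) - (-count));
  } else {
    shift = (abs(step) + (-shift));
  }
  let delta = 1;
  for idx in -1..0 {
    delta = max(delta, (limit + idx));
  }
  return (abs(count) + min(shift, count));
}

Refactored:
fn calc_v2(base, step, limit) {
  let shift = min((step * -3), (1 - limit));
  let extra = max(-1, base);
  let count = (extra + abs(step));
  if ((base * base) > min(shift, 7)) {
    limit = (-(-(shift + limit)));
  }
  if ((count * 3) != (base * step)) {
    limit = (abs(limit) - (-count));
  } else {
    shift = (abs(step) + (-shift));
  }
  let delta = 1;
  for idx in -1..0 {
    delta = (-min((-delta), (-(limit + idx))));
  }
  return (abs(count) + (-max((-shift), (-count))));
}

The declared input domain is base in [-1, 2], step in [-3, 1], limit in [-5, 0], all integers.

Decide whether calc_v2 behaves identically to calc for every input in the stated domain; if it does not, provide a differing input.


The suspicious-looking change has no observable effect anywhere in the declared ranges.
Spot check at base=-1, step=1, limit=0 — calc: shift := -3 | count := 0 | (min(shift, 7) <= (base * base)): true | limit := -3 | ((3 * count) != (base * step)): true | limit := 3 | delta := 1 | iter idx=-1: | delta := 2 | result -3. calc_v2: shift := -3 | extra := -1 | count := 0 | ((base * base) > min(shift, 7)): true | limit := -3 | ((count * 3) != (base * step)): true | limit := 3 | delta := 1 | iter idx=-1: | delta := 2 | result -3. Both give -3.
Across all 120 domain points the two functions coincide.
verdict: equivalent


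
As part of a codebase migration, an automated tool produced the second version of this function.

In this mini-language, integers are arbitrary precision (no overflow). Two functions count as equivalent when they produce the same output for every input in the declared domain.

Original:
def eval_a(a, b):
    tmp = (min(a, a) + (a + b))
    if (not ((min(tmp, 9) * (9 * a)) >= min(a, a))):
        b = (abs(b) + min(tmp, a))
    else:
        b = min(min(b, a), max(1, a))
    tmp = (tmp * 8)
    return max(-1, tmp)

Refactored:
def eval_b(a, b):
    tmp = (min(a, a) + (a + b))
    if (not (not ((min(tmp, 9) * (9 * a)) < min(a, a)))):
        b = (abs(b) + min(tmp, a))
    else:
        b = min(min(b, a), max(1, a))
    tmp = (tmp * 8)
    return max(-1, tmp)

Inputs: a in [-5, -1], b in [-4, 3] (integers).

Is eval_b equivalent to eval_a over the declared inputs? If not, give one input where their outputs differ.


Equivalent — the differences include comparison usage differs, boolean connective usage differs, yet no declared input distinguishes the two.
As a probe, take a=-4, b=1: eval_a runs tmp=-7, then (not ((min(tmp, 9) * (9 * a)) >= min(a, a))) is false, then b=-4, then tmp=-56, then returns -1; eval_b runs tmp=-7, then (not (not ((min(tmp, 9) * (9 * a)) < min(a, a)))) is false, then b=-4, then tmp=-56, then returns -1; both end at -1.
Checked all 40 inputs in the declared domain: the outputs agree on every one.
verdict: equivalent


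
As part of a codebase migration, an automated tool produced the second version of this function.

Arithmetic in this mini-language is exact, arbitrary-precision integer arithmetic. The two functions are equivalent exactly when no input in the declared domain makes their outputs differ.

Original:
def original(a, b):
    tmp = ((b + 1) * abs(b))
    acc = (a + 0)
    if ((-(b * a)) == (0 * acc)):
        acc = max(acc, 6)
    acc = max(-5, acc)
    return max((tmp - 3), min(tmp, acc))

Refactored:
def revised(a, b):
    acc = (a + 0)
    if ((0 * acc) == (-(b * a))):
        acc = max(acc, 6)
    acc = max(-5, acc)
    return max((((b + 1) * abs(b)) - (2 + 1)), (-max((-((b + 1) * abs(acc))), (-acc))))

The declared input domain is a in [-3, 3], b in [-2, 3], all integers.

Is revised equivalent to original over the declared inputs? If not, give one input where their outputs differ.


a=-3, b=0 yields 0 from original but 6 from revised.
verdict: not equivalent; witness: a=-3, b=0


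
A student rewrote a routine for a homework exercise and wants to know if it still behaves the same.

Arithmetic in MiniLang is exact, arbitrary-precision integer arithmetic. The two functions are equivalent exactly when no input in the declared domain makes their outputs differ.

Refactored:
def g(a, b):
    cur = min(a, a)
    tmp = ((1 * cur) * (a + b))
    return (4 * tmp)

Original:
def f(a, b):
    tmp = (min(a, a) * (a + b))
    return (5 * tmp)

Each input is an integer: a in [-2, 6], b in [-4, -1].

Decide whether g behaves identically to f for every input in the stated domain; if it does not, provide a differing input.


There is a counterexample at a=-2, b=-4: 60 on one side, 48 on the other.
f: tmp = 12; return 60
g: cur = -2; tmp = 12; return 48
verdict: not equivalent; witness: a=-2, b=-4


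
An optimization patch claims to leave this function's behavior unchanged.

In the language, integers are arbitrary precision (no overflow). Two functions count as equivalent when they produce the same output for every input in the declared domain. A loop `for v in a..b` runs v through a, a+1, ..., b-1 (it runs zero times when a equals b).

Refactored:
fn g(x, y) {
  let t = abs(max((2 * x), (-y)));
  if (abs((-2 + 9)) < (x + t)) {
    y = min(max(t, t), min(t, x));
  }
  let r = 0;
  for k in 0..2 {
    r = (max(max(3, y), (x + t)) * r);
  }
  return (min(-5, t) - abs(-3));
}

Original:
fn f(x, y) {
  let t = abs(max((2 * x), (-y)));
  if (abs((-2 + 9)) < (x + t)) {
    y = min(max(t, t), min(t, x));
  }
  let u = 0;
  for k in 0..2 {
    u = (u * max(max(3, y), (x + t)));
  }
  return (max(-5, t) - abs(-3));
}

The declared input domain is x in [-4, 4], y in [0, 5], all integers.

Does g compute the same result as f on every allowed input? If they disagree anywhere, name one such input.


At x=-4, y=0: f gives -3, g gives -8.
verdict: not equivalent; witness: x=-4, y=0


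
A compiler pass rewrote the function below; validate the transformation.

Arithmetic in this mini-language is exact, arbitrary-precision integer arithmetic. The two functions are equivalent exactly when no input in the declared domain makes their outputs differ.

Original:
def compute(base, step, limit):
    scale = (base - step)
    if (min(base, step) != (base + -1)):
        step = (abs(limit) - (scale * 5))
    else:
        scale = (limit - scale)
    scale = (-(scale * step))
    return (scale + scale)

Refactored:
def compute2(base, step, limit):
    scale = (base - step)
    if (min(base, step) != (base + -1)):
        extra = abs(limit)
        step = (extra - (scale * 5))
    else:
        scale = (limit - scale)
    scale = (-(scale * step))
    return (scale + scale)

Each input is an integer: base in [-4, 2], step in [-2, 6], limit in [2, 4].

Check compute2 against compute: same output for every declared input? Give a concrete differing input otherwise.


Behavior is preserved: although local variable names differ; also statement counts differ, the outputs never diverge.
Spot check at base=2, step=5, limit=2 — compute: scale = -3; (min(base, step) != (base + -1)) -> true; step = 17; scale = 51; return 102. compute2: scale = -3; (min(base, step) != (base + -1)) -> true; extra = 2; step = 17; scale = 51; return 102. Both give 102.
Sweeping the whole domain (189 inputs) finds no disagreement.
verdict: equivalent


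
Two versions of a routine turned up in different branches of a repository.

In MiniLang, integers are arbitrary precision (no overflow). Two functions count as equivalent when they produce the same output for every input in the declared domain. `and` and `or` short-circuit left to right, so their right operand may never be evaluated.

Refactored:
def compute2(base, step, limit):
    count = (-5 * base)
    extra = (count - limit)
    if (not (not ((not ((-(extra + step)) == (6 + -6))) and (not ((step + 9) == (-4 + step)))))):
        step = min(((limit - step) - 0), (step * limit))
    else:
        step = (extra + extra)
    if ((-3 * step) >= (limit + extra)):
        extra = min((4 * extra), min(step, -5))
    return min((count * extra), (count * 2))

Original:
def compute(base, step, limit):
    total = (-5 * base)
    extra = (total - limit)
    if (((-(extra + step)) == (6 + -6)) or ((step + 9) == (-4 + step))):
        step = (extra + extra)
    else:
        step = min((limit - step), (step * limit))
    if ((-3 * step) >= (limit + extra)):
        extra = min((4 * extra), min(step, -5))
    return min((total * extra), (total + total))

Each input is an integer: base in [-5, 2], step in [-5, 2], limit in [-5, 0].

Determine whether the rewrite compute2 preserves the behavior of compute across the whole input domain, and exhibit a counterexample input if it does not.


Side by side, the visible changes include: local variable names differ; and constant usage differs; and boolean connective usage differs; and arithmetic usage differs.
Tracing base=-2, step=-2, limit=0: compute: total := 10 | extra := 10 | (((-(extra + step)) == (6 + -6)) or ((step + 9) == (-4 + step))): false | step := 0 | ((-3 * step) >= (limit + extra)): false | result 20 | compute2: count := 10 | extra := 10 | (not (not ((not ((-(extra + step)) == (6 + -6))) and (not ((step + 9) == (-4 + step)))))): true | step := 0 | ((-3 * step) >= (limit + extra)): false | result 20 — matching result 20.
Sweeping the whole domain (384 inputs) finds no disagreement.
verdict: equivalent


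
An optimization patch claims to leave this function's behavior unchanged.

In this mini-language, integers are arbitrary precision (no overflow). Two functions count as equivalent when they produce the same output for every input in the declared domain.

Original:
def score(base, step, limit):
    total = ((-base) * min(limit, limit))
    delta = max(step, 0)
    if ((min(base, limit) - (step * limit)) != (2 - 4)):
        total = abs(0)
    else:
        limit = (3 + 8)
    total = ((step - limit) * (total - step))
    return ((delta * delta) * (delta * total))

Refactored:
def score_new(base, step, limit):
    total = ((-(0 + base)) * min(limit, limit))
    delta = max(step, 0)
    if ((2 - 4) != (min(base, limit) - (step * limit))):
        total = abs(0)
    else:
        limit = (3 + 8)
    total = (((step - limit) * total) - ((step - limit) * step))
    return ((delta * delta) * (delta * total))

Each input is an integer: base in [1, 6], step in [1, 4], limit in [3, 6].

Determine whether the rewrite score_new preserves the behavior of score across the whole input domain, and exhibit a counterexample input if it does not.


The two are interchangeable: arithmetic usage differs; constant usage differs, and every declared input agrees.
Tracing base=2, step=3, limit=3: score: total becomes -6; next delta becomes 3; next ((min(base, limit) - (step * limit)) != (2 - 4)) evaluates to true; next total becomes 0; next total becomes 0; next final value 0 | score_new: total becomes -6; next delta becomes 3; next ((2 - 4) != (min(base, limit) - (step * limit))) evaluates to true; next total becomes 0; next total becomes 0; next final value 0 — matching result 0.
Sweeping the whole domain (96 inputs) finds no disagreement.
verdict: equivalent


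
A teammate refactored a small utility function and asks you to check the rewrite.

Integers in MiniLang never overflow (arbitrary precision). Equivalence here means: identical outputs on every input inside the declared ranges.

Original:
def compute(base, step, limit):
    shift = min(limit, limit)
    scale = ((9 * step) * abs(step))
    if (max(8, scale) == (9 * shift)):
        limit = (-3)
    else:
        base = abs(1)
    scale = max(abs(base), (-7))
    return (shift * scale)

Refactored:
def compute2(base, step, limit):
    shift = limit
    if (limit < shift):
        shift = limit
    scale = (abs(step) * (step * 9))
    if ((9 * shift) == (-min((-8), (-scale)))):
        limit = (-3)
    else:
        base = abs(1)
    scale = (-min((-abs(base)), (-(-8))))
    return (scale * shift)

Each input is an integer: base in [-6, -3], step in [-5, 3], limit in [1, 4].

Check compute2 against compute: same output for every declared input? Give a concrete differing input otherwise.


Although `7` became `8`, no input in the stated domain can expose it; all 144 inputs agree.
verdict: equivalent


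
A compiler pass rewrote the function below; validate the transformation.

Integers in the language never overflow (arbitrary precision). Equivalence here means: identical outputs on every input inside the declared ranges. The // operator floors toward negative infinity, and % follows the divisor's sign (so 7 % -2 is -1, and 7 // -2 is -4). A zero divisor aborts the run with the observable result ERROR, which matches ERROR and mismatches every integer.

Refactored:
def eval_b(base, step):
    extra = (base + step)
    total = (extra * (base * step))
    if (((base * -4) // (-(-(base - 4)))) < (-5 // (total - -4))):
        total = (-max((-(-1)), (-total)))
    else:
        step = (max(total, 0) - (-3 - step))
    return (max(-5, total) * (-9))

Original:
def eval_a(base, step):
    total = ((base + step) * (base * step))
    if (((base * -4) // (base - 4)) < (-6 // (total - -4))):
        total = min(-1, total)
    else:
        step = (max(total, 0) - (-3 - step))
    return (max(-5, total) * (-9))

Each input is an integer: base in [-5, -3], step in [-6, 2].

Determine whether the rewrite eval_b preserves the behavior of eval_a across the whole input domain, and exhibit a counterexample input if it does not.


The one real change (`-6` became `-5`) has no effect anywhere in the declared ranges.
One worked example (base=-4, step=-1) — eval_a: total := -20 | (((base * -4) // (base - 4)) < (-6 // (total - -4))): true | total := -20 | result 45; eval_b: extra := -5 | total := -20 | (((base * -4) // (-(-(base - 4)))) < (-5 // (total - -4))): true | total := -20 | result 45; agreement on 45.
An exhaustive pass over the 27 declared inputs shows identical outputs.
verdict: equivalent


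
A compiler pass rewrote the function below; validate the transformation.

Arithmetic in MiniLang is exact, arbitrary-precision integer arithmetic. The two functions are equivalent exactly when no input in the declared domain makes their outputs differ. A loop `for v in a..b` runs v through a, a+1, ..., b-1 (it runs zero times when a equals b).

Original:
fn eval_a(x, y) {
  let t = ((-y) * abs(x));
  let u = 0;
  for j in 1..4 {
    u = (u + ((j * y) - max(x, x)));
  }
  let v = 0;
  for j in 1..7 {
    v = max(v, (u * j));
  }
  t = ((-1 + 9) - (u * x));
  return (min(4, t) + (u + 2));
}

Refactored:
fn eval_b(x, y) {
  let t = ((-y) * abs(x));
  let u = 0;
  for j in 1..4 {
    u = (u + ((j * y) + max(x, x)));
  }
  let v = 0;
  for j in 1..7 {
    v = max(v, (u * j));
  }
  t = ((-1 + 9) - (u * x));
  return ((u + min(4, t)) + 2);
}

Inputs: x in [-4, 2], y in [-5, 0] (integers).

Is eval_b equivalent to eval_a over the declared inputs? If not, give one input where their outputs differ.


Not equivalent: x=-4, y=-5 separates them (-80 vs -200).
eval_a: t=20, then u=0, then (j=1), then u=-1, then (j=2), then u=-7, then (j=3), then u=-18, then v=0, then (j=1), then v=0, then (j=2), then v=0, then (j=3), then v=0, then (j=4), then v=0, then (j=5), then v=0, then (j=6), then v=0, then t=-64, then returns -80
eval_b: t=20, then u=0, then (j=1), then u=-9, then (j=2), then u=-23, then (j=3), then u=-42, then v=0, then (j=1), then v=0, then (j=2), then v=0, then (j=3), then v=0, then (j=4), then v=0, then (j=5), then v=0, then (j=6), then v=0, then t=-160, then returns -200
verdict: not equivalent; witness: x=-4, y=-5


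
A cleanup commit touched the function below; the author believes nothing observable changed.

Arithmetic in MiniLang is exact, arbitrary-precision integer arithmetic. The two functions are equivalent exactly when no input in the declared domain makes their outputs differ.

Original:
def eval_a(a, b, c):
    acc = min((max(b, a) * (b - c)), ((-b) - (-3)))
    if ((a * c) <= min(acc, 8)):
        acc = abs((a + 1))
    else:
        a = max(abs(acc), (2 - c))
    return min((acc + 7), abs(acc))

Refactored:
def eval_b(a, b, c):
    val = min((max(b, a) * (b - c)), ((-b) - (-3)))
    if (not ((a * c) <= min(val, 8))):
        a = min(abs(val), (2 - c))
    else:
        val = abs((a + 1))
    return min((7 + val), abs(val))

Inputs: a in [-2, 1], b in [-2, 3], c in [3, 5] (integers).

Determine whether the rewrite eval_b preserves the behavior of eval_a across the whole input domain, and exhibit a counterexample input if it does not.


Equivalent. One difference looks behavioral, but it never changes the outcome for any declared input.
Sweeping the whole domain (72 inputs) finds no disagreement.
One worked example (a=0, b=1, c=3) — eval_a: acc=-2, then ((a * c) <= min(acc, 8)) is false, then a=2, then returns 2; eval_b: val=-2, then (not ((a * c) <= min(val, 8))) is true, then a=-1, then returns 2; agreement on 2.
verdict: equivalent


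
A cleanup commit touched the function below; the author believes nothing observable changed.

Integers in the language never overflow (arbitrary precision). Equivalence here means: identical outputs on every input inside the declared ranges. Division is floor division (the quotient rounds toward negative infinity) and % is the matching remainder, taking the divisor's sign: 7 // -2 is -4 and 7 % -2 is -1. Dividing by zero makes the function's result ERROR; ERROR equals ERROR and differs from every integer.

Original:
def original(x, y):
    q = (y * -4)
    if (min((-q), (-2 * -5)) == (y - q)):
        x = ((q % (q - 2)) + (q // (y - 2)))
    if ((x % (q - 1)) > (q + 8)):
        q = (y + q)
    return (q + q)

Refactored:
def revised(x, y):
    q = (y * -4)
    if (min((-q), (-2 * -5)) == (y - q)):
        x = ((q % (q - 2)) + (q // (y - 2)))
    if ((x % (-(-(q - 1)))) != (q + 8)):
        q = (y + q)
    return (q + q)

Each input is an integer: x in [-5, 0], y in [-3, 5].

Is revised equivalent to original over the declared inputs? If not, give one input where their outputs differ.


On input x=-5, y=-3, original returns 24 while revised returns 18.
verdict: not equivalent; witness: x=-5, y=-3


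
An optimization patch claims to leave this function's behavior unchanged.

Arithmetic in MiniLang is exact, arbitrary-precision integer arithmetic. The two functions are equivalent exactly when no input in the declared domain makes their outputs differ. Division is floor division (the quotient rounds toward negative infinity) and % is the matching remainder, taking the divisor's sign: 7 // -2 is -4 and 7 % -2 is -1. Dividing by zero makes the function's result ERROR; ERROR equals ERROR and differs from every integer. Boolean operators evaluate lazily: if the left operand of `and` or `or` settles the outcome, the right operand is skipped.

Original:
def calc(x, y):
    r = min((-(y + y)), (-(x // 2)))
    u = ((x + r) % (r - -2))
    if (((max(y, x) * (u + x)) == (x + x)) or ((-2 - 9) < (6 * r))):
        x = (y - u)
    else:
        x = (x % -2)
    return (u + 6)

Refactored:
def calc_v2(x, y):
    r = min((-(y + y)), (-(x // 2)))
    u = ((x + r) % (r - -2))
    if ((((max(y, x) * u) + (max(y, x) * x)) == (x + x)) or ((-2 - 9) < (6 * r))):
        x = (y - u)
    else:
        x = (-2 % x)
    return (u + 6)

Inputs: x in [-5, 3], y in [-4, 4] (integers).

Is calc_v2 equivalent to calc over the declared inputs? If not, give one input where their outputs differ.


On input x=0, y=3, calc returns 4 while calc_v2 returns ERROR.
verdict: not equivalent; witness: x=0, y=3


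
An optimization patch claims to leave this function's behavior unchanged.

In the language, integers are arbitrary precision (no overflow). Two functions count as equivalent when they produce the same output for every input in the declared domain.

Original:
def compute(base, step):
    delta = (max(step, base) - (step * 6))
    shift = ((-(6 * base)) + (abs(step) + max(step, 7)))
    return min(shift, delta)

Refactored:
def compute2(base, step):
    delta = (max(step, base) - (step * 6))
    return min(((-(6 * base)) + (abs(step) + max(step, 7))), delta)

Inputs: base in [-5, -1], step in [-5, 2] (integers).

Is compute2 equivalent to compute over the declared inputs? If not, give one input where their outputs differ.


Differences: statement counts differ; local variable names differ — yet all 40 inputs agree.
verdict: equivalent


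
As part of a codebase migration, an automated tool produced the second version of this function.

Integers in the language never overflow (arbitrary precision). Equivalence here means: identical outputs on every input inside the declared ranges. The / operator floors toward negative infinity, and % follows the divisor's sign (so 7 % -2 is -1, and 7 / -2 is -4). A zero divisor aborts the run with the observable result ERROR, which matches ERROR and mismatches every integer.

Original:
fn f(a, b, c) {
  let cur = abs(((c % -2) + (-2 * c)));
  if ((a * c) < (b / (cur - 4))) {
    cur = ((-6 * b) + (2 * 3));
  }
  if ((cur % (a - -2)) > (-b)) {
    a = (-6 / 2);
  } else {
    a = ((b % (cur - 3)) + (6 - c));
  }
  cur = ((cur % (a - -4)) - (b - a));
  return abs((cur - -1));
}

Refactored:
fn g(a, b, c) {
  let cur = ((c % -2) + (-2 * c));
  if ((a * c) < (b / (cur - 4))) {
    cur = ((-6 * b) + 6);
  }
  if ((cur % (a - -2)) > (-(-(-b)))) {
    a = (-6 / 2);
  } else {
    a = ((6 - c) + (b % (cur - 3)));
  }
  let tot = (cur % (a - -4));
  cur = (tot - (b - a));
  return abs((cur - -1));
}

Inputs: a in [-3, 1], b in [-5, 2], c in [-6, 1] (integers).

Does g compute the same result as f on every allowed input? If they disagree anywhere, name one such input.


Not equivalent: a=0, b=-5, c=1 separates them (75 vs 7).
f: cur=3, then ((a * c) < (b / (cur - 4))) is true, then cur=36, then ((cur % (a - -2)) > (-b)) is false, then a=33, then cur=74, then returns 75
g: cur=-3, then ((a * c) < (b / (cur - 4))) is false, then ((cur % (a - -2)) > (-(-(-b)))) is false, then a=0, then tot=1, then cur=6, then returns 7
verdict: not equivalent; witness: a=0, b=-5, c=1


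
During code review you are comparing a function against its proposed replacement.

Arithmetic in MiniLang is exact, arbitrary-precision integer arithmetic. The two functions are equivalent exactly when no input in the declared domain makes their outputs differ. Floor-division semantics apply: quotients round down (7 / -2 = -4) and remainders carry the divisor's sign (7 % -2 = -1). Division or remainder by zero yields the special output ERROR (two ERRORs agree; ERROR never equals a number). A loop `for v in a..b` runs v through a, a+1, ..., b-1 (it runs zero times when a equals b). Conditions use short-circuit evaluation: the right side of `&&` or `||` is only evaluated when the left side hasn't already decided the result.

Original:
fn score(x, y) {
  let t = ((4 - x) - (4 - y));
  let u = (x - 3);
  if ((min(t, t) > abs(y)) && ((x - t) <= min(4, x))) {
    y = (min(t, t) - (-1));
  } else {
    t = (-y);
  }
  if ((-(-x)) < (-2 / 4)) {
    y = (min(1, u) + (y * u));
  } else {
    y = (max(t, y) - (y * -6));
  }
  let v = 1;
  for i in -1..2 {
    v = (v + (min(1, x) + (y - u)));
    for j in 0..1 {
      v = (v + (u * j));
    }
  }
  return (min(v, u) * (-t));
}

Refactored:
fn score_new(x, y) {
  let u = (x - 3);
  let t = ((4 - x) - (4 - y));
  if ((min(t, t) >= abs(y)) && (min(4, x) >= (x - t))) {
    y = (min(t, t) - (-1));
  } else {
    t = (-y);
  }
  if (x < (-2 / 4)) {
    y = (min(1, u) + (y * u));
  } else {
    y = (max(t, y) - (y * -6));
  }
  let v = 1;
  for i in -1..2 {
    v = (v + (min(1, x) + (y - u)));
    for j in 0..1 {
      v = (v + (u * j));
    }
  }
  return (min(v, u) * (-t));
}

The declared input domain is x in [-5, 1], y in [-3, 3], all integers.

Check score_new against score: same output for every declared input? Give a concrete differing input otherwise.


Consider the input x=-4, y=-2.
score: t = 2; u = -7; ((min(t, t) > abs(y)) && ((x - t) <= min(4, x))) -> false; t = 2; ((-(-x)) < (-2 / 4)) -> true; y = 7; v = 1; [i=-1]; v = 11; [j=0]; v = 11; [i=0]; v = 21; [j=0]; v = 21; [i=1]; v = 31; [j=0]; v = 31; return 14
score_new: u = -7; t = 2; ((min(t, t) >= abs(y)) && (min(4, x) >= (x - t))) -> true; y = 3; (x < (-2 / 4)) -> true; y = -28; v = 1; [i=-1]; v = -24; [j=0]; v = -24; [i=0]; v = -49; [j=0]; v = -49; [i=1]; v = -74; [j=0]; v = -74; return 148
14 and 148 differ, so these are not the same function on this domain.
verdict: not equivalent; witness: x=-4, y=-2


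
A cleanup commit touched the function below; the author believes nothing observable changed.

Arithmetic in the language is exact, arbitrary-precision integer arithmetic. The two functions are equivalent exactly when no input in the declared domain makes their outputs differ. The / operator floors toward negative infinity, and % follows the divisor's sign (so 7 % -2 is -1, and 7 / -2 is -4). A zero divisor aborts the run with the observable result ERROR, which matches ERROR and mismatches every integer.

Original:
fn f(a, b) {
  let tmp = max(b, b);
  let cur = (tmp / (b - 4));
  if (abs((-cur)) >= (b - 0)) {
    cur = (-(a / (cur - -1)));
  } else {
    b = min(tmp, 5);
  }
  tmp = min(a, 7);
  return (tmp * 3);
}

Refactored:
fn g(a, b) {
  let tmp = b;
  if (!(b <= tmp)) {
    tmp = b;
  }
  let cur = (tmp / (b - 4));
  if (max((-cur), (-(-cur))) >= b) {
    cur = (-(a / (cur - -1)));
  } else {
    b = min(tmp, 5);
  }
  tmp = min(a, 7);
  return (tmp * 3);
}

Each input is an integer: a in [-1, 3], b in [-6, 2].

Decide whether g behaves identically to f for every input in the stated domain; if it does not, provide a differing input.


This is a faithful refactor — min/max/abs usage differs; statement counts differ; branching structure differs; comparison usage differs; constant usage differs; boolean connective usage differs; arithmetic usage differs, but the computed results match everywhere.
Spot check at a=0, b=-4 — f: tmp := -4 | cur := 0 | (abs((-cur)) >= (b - 0)): true | cur := 0 | tmp := 0 | result 0. g: tmp := -4 | (!(b <= tmp)): false | cur := 0 | (max((-cur), (-(-cur))) >= b): true | cur := 0 | tmp := 0 | result 0. Both give 0.
An exhaustive pass over the 45 declared inputs shows identical outputs.
verdict: equivalent


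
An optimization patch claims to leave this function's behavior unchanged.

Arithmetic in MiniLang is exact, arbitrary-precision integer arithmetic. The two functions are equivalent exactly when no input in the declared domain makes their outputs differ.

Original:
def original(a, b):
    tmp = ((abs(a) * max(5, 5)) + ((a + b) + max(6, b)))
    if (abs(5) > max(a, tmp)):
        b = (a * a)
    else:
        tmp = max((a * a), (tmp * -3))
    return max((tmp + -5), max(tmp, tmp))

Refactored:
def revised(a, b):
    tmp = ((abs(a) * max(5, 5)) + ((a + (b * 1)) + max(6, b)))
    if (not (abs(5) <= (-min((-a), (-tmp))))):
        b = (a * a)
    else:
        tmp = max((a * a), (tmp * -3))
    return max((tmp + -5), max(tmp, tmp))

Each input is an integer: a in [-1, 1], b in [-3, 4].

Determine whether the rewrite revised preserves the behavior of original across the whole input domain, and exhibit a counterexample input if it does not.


Equivalent — the differences include arithmetic usage differs, plus boolean connective usage differs, plus min/max/abs usage differs, plus comparison usage differs, plus constant usage differs, yet no declared input distinguishes the two.
As a probe, take a=0, b=-1: original runs tmp=5, then (abs(5) > max(a, tmp)) is false, then tmp=0, then returns 0; revised runs tmp=5, then (not (abs(5) <= (-min((-a), (-tmp))))) is false, then tmp=0, then returns 0; both end at 0.
An exhaustive pass over the 24 declared inputs shows identical outputs.
verdict: equivalent


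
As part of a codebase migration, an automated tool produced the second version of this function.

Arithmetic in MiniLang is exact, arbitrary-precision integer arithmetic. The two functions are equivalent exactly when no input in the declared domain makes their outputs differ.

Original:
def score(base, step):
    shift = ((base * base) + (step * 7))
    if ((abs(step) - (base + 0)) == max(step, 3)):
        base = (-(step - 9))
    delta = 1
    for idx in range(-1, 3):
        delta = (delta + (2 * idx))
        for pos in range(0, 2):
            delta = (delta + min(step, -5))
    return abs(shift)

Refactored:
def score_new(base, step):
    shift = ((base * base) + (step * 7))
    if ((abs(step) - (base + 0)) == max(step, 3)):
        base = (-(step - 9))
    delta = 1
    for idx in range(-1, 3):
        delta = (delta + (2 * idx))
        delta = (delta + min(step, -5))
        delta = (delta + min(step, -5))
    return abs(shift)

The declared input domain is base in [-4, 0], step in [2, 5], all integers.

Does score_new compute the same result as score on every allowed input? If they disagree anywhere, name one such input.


Behavior is preserved: although arithmetic usage differs; and constant usage differs; and loop structure differs; and local variable names differ; and min/max/abs usage differs, the outputs never diverge.
Tracing base=-1, step=5: score: shift = 36; ((abs(step) - (base + 0)) == max(step, 3)) -> false; delta = 1; [idx=-1]; delta = -1; [pos=0]; delta = -6; [pos=1]; delta = -11; [idx=0]; delta = -11; [pos=0]; delta = -16; [pos=1]; delta = -21; [idx=1]; delta = -19; [pos=0]; delta = -24; [pos=1]; delta = -29; [idx=2]; delta = -25; [pos=0]; delta = -30; [pos=1]; delta = -35; return 36 | score_new: shift = 36; ((abs(step) - (base + 0)) == max(step, 3)) -> false; delta = 1; [idx=-1]; delta = -1; delta = -6; delta = -11; [idx=0]; delta = -11; delta = -16; delta = -21; [idx=1]; delta = -19; delta = -24; delta = -29; [idx=2]; delta = -25; delta = -30; delta = -35; return 36 — matching result 36.
An exhaustive pass over the 20 declared inputs shows identical outputs.
verdict: equivalent


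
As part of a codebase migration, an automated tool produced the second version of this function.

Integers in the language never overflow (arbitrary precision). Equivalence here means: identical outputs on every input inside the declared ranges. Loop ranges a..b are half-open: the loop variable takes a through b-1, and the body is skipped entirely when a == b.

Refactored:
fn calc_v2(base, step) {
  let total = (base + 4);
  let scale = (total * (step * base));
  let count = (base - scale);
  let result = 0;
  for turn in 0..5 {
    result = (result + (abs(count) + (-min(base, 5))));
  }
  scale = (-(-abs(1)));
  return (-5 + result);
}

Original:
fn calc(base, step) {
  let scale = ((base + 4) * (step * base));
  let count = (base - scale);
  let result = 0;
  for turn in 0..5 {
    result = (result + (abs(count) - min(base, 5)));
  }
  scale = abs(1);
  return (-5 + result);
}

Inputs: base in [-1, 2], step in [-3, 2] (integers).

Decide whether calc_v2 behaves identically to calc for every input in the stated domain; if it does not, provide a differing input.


The two are interchangeable: arithmetic usage differs, plus statement counts differ, plus local variable names differ, and every declared input agrees.
Spot check at base=-1, step=-2 — calc: scale=6, then count=-7, then result=0, then (turn=0), then result=8, then (turn=1), then result=16, then (turn=2), then result=24, then (turn=3), then result=32, then (turn=4), then result=40, then scale=1, then returns 35. calc_v2: total=3, then scale=6, then count=-7, then result=0, then (turn=0), then result=8, then (turn=1), then result=16, then (turn=2), then result=24, then (turn=3), then result=32, then (turn=4), then result=40, then scale=1, then returns 35. Both give 35.
Checked all 24 inputs in the declared domain: the outputs agree on every one.
verdict: equivalent


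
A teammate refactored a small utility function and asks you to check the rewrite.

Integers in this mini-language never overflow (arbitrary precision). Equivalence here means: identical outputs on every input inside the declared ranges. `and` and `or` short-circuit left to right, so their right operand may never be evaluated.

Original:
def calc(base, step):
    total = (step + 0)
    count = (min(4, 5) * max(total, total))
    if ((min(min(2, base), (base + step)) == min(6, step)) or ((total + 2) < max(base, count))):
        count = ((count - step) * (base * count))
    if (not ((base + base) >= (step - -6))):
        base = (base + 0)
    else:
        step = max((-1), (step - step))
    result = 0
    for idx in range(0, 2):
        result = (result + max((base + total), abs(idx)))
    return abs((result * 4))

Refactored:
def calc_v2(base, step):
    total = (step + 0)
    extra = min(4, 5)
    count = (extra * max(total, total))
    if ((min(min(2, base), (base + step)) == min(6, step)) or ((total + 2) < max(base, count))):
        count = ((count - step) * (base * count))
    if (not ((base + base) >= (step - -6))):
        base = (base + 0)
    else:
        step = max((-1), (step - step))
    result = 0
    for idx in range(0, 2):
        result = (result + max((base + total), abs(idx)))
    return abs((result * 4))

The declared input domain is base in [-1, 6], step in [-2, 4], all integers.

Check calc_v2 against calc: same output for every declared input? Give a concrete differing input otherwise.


Changes here: statement counts differ; local variable names differ; the full 56-point sweep finds no disagreement.
verdict: equivalent
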